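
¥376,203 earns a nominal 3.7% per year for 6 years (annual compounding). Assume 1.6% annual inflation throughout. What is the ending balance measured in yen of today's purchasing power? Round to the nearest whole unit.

Nominal value at maturity: ¥376,203 × (1 + 3.7%)^6 ≈ ¥467,837.
Price-level factor over 6 years: (1 + 1.6%)^6 ≈ 1.0999229093.
The maturity value deflated by that factor is the answer in today's purchasing power.

¥425,336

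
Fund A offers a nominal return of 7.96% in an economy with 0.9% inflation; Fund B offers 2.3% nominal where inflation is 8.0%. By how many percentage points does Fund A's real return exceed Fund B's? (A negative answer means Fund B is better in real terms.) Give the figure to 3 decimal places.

12.275

Fund A real return: 1.0796/1.009 − 1 = 6.9970%.
Fund B real return: 1.023/1.080 − 1 = -5.2778%.
Difference: 6.9970 − (-5.2778) = 12.2748 pp.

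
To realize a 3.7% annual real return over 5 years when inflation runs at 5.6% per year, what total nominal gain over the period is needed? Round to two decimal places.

57.48%

Required annual nominal rate: (1+3.7%)(1+5.6%) − 1 = 9.5072%.
Cumulative over 5 years: (1 + 0.095072)^5 − 1 ≈ 0.57476.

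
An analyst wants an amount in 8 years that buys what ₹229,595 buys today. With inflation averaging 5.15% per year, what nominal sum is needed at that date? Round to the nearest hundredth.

₹343,112.58

Cumulative price-level factor: (1+5.15%)^8 ≈ 1.4944253165.
Multiplying ₹229,595 by the price-level factor gives the future nominal sum.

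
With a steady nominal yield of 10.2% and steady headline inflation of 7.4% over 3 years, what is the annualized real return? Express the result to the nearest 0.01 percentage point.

With constant rates the annual real return is the same each year: (1+10.2%)/(1+7.4%) − 1 = 0.02607.

2.61%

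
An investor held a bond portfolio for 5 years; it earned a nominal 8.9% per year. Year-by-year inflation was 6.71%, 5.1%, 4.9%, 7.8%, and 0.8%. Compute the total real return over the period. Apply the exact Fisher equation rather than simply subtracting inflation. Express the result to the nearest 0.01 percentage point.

Cumulative inflation factor: 1.0671 × 1.051 × 1.049 × 1.078 × 1.008 ≈ 1.27839.
Nominal growth factor: 1.53158. Real growth factor = 1.53158 / 1.27839 ≈ 1.19806.
Total real return ≈ 19.8055%.

19.81%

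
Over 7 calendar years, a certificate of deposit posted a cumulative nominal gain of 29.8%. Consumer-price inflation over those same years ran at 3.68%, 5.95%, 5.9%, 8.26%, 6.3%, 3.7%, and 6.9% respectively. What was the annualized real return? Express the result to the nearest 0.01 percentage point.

Cumulative inflation factor: 1.0368 × 1.0595 × 1.059 × 1.0826 × 1.063 × 1.037 × 1.069 ≈ 1.48405.
Nominal growth factor: 1.29800. Real growth factor = 1.29800 / 1.48405 ≈ 0.87463.
Annualized: 0.87463^(1/7) − 1 ≈ -0.01895.

-1.90%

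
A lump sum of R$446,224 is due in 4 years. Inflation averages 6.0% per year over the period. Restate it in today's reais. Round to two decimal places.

R$353,451.20

Price-level factor over 4 years: (1 + 6.0%)^4 = 1.26247696.
Purchasing power today: R$446,224 divided by that factor.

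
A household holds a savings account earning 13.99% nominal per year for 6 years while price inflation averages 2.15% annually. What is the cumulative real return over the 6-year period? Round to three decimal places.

The annual real rate is (1+13.99%)/(1+2.15%) − 1 = 11.5908%.
Compounded over 6 years: (1 + 0.115908)^6 − 1 ≈ 0.93095.

93.095%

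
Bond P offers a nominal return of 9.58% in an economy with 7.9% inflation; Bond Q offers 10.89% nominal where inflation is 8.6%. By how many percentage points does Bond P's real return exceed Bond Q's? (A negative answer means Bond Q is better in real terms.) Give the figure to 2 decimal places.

-0.55

Bond P real return: 1.0958/1.079 − 1 = 1.557%.
Bond Q real return: 1.1089/1.086 − 1 = 2.109%.
Difference: 1.557 − 2.109 = -0.552 pp.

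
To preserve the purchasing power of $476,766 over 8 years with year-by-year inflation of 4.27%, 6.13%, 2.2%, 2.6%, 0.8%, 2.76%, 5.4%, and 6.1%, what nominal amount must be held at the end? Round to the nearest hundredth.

$640,828.32

Cumulative price-level factor: 1.0427 × 1.0613 × 1.022 × 1.026 × 1.008 × 1.0276 × 1.054 × 1.061 ≈ 1.3441149662.
Multiplying $476,766 by the price-level factor gives the future nominal sum.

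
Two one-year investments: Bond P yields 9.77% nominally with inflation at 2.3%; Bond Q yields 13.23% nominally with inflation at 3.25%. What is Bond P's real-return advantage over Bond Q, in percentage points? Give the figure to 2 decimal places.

Bond P real return: 1.0977/1.023 − 1 = 7.302%.
Bond Q real return: 1.1323/1.0325 − 1 = 9.666%.
Difference: 7.302 − 9.666 = -2.364 pp.

-2.36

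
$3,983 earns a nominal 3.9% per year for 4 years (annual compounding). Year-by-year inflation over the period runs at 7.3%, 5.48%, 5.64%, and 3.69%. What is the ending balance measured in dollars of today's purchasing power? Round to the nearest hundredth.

$3,744.01

Nominal value at maturity: $3,983 × (1 + 3.9%)^4 ≈ $4,641.65.
Price-level factor over 4 years: 1.073 × 1.0548 × 1.0564 × 1.0369 ≈ 1.2397528350.
Dividing the nominal maturity value by the price-level factor gives the value in today's money.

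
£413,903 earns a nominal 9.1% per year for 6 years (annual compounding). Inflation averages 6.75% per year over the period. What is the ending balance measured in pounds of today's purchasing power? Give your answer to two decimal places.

£471,671.65

Nominal value at maturity: £413,903 × (1 + 9.1%)^6 ≈ £697,986.59.
Price-level factor over 6 years: (1 + 6.75%)^6 ≈ 1.4798145809.
The maturity value deflated by that factor is the answer in today's purchasing power.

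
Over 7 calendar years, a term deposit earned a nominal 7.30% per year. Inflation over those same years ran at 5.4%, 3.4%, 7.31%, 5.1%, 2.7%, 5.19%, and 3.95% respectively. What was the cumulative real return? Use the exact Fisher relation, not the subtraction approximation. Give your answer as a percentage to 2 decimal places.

18.64%

Cumulative inflation factor: 1.054 × 1.034 × 1.0731 × 1.051 × 1.027 × 1.0519 × 1.0395 ≈ 1.38030.
Nominal growth factor: 1.63756. Real growth factor = 1.63756 / 1.38030 ≈ 1.18638.
Total real return ≈ 18.6382%.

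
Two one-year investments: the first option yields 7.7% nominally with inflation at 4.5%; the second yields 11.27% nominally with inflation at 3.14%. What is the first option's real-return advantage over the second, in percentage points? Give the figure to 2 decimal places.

-4.82

The first option real return: 1.077/1.045 − 1 = 3.062%.
The second real return: 1.1127/1.0314 − 1 = 7.882%.
Difference: 3.062 − 7.882 = -4.820 pp.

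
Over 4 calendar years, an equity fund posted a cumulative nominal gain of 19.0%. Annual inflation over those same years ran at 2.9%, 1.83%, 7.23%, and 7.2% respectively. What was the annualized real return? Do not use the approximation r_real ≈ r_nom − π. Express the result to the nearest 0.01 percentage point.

Cumulative inflation factor: 1.029 × 1.0183 × 1.0723 × 1.072 ≈ 1.20449.
Nominal growth factor: 1.19000. Real growth factor = 1.19000 / 1.20449 ≈ 0.98797.
Annualized: 0.98797^(1/4) − 1 ≈ -0.00302.

-0.30%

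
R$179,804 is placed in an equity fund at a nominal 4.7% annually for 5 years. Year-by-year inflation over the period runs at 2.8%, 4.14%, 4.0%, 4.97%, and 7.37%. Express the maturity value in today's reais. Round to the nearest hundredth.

Nominal value at maturity: R$179,804 × (1 + 4.7%)^5 ≈ R$226,220.92.
Price-level factor over 5 years: 1.028 × 1.0414 × 1.040 × 1.0497 × 1.0737 ≈ 1.2548510477.
Dividing the nominal maturity value by the price-level factor gives the value in today's money.

R$180,277.11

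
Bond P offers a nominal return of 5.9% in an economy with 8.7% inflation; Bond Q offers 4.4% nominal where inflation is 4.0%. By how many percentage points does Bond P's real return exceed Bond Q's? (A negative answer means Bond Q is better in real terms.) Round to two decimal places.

-2.96

Bond P real return: 1.059/1.087 − 1 = -2.576%.
Bond Q real return: 1.044/1.040 − 1 = 0.385%.
Difference: -2.576 − 0.385 = -2.961 pp.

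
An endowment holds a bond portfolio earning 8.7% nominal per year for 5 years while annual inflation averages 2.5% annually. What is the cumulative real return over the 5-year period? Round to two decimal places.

34.13%

The annual real rate is (1+8.7%)/(1+2.5%) − 1 = 6.0488%.
Compounded over 5 years: (1 + 0.060488)^5 − 1 ≈ 0.34131.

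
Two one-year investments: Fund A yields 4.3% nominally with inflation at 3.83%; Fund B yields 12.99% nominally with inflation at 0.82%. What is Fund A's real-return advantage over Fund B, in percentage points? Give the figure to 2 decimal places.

-11.62

Fund A real return: 1.043/1.0383 − 1 = 0.453%.
Fund B real return: 1.1299/1.0082 − 1 = 12.071%.
Difference: 0.453 − 12.071 = -11.618 pp.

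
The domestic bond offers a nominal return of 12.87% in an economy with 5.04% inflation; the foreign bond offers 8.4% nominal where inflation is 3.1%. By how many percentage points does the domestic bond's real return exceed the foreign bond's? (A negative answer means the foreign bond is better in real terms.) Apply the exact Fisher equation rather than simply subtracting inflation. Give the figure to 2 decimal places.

2.31

The domestic bond real return: 1.1287/1.0504 − 1 = 7.454%.
The foreign bond real return: 1.084/1.031 − 1 = 5.141%.
Difference: 7.454 − 5.141 = 2.313 pp.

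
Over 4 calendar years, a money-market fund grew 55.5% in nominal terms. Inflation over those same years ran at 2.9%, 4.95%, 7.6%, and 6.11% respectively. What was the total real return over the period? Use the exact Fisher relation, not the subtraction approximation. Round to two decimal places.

26.11%

Cumulative inflation factor: 1.029 × 1.0495 × 1.076 × 1.0611 ≈ 1.23301.
Nominal growth factor: 1.55500. Real growth factor = 1.55500 / 1.23301 ≈ 1.26114.
Total real return ≈ 26.1142%.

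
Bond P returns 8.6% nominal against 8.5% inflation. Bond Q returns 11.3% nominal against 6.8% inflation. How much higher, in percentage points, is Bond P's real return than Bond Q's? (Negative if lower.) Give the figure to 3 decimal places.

Bond P real return: 1.086/1.085 − 1 = 0.0922%.
Bond Q real return: 1.113/1.068 − 1 = 4.2135%.
Difference: 0.0922 − 4.2135 = -4.1213 pp.

-4.121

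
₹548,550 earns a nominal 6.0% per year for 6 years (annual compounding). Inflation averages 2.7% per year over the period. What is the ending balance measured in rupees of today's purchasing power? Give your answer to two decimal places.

Nominal value at maturity: ₹548,550 × (1 + 6.0%)^6 ≈ ₹778,128.66.
Price-level factor over 6 years: (1 + 2.7%)^6 ≈ 1.1733367181.
The maturity value deflated by that factor is the answer in today's purchasing power.

₹663,175.92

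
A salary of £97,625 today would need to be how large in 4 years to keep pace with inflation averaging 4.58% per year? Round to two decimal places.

Cumulative price-level factor: (1+4.58%)^4 ≈ 1.1961745277.
Multiplying £97,625 by the price-level factor gives the future nominal sum.

£116,776.54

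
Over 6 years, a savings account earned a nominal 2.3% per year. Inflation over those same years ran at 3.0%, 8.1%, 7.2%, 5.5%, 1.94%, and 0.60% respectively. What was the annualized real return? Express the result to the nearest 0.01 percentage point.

Cumulative inflation factor: 1.030 × 1.081 × 1.072 × 1.055 × 1.0194 × 1.0060 ≈ 1.29138.
Nominal growth factor: 1.14618. Real growth factor = 1.14618 / 1.29138 ≈ 0.88757.
Annualized: 0.88757^(1/6) − 1 ≈ -0.01968.

-1.97%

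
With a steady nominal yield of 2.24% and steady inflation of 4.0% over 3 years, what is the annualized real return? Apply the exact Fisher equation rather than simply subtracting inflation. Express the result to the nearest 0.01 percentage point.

With constant rates the annual real return is the same each year: (1+2.24%)/(1+4.0%) − 1 = -0.01692.

-1.69%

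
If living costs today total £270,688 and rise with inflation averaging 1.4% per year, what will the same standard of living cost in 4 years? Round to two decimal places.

Cumulative price-level factor: (1+1.4%)^4 ≈ 1.0571870144.
Multiplying £270,688 by the price-level factor gives the future nominal sum.

£286,167.84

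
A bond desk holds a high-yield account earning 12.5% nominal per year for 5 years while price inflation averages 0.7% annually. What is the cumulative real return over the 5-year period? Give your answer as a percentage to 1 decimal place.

The annual real rate is (1+12.5%)/(1+0.7%) − 1 = 11.7180%.
Compounded over 5 years: (1 + 0.117180)^5 − 1 ≈ 0.74026.

74.0%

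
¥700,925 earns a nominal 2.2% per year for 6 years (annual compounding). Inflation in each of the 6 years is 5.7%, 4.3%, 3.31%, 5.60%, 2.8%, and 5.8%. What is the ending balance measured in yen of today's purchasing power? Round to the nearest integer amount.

¥610,566

Nominal value at maturity: ¥700,925 × (1 + 2.2%)^6 ≈ ¥798,688.
Price-level factor over 6 years: 1.057 × 1.043 × 1.0331 × 1.0560 × 1.028 × 1.058 ≈ 1.3081102775.
Dividing the nominal maturity value by the price-level factor gives the value in today's money.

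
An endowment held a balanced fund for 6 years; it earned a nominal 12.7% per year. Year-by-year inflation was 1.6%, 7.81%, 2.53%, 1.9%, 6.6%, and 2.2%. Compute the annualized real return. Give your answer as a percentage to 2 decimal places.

8.63%

Cumulative inflation factor: 1.016 × 1.0781 × 1.0253 × 1.019 × 1.066 × 1.022 ≈ 1.24677.
Nominal growth factor: 2.04901. Real growth factor = 2.04901 / 1.24677 ≈ 1.64345.
Annualized: 1.64345^(1/6) − 1 ≈ 0.08632.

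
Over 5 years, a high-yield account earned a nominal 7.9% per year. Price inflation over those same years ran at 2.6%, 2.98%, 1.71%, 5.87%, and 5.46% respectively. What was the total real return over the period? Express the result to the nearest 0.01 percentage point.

21.89%

Cumulative inflation factor: 1.026 × 1.0298 × 1.0171 × 1.0587 × 1.0546 ≈ 1.19984.
Nominal growth factor: 1.46254. Real growth factor = 1.46254 / 1.19984 ≈ 1.21894.
Total real return ≈ 21.8941%.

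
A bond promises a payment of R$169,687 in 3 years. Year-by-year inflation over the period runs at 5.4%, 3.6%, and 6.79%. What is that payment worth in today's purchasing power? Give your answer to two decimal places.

Price-level factor over 3 years: 1.054 × 1.036 × 1.0679 = 1.1660869976.
Purchasing power today: R$169,687 divided by that factor.

R$145,518.30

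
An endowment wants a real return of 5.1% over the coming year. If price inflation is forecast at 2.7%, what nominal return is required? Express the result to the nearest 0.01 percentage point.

By the Fisher equation, 1 + r_nom = (1 + 5.1%)(1 + 2.7%) = 1.051 × 1.027 = 1.079377.
So r_nom = 7.9377%.

7.94%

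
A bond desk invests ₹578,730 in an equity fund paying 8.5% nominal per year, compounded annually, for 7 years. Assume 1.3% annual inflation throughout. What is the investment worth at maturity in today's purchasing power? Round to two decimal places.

Nominal value at maturity: ₹578,730 × (1 + 8.5%)^7 ≈ ₹1,024,434.42.
Price-level factor over 7 years: (1 + 1.3%)^7 ≈ 1.0946269025.
The maturity value deflated by that factor is the answer in today's purchasing power.

₹935,875.43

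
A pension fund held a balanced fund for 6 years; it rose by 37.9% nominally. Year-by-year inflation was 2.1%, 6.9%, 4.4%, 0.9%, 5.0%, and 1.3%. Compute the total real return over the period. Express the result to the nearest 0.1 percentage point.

12.8%

Cumulative inflation factor: 1.021 × 1.069 × 1.044 × 1.009 × 1.050 × 1.013 ≈ 1.22291.
Nominal growth factor: 1.37900. Real growth factor = 1.37900 / 1.22291 ≈ 1.12764.
Total real return ≈ 12.7640%.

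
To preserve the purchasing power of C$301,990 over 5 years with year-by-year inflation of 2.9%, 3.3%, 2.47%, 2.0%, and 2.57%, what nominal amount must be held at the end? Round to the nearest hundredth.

Cumulative price-level factor: 1.029 × 1.033 × 1.0247 × 1.020 × 1.0257 ≈ 1.1395488830.
Multiplying C$301,990 by the price-level factor gives the future nominal sum.

C$344,132.37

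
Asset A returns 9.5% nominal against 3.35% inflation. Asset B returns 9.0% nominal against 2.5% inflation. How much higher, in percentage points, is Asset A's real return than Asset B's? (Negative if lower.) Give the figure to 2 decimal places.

-0.39

Asset A real return: 1.095/1.0335 − 1 = 5.951%.
Asset B real return: 1.090/1.025 − 1 = 6.341%.
Difference: 5.951 − 6.341 = -0.390 pp.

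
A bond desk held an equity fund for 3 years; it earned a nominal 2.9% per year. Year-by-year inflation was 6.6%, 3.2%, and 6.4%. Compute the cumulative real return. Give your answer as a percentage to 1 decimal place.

Cumulative inflation factor: 1.066 × 1.032 × 1.064 ≈ 1.17052.
Nominal growth factor: 1.08955. Real growth factor = 1.08955 / 1.17052 ≈ 0.93082.
Total real return ≈ -6.9176%.

-6.9%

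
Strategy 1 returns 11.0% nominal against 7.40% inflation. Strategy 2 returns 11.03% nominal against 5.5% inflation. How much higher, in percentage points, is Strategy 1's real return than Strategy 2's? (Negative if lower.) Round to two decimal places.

Strategy 1 real return: 1.110/1.0740 − 1 = 3.352%.
Strategy 2 real return: 1.1103/1.055 − 1 = 5.242%.
Difference: 3.352 − 5.242 = -1.890 pp.

-1.89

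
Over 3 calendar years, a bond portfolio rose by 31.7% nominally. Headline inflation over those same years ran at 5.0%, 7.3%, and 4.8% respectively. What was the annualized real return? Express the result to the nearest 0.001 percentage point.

Cumulative inflation factor: 1.050 × 1.073 × 1.048 ≈ 1.18073.
Nominal growth factor: 1.31700. Real growth factor = 1.31700 / 1.18073 ≈ 1.11541.
Annualized: 1.11541^(1/3) − 1 ≈ 0.03708.

3.708%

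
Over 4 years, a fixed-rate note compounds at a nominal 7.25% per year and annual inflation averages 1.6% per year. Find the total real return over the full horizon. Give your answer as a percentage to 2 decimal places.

24.17%

The annual real rate is (1+7.25%)/(1+1.6%) − 1 = 5.5610%.
Compounded over 4 years: (1 + 0.055610)^4 − 1 ≈ 0.24169.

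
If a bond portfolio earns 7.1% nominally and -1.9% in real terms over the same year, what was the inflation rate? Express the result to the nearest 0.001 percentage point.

9.174%

From (1+r_nom) = (1+r_real)(1+π), we get 1+π = (1 + 7.1%)/(1 − 1.9%) = 1.071/0.981 ≈ 1.09174.
So π ≈ 9.1743%.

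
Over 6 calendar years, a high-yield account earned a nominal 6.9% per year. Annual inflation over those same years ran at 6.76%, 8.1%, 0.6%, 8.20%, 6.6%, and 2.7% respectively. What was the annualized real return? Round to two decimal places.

1.37%

Cumulative inflation factor: 1.0676 × 1.081 × 1.006 × 1.0820 × 1.066 × 1.027 ≈ 1.37527.
Nominal growth factor: 1.49233. Real growth factor = 1.49233 / 1.37527 ≈ 1.08512.
Annualized: 1.08512^(1/6) − 1 ≈ 0.01371.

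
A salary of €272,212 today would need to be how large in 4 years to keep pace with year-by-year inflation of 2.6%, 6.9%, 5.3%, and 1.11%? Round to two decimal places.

€317,873.86

Cumulative price-level factor: 1.026 × 1.069 × 1.053 × 1.0111 ≈ 1.1677437393.
Multiplying €272,212 by the price-level factor gives the future nominal sum.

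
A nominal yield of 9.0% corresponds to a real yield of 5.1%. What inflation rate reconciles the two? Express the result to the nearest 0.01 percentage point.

From (1+r_nom) = (1+r_real)(1+π), we get 1+π = (1 + 9.0%)/(1 + 5.1%) = 1.090/1.051 ≈ 1.03711.
So π ≈ 3.7108%.

3.71%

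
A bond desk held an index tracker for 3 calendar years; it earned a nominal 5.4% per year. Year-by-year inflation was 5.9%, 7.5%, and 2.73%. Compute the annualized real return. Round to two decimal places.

Cumulative inflation factor: 1.059 × 1.075 × 1.0273 ≈ 1.16950.
Nominal growth factor: 1.17091. Real growth factor = 1.17091 / 1.16950 ≈ 1.00120.
Annualized: 1.00120^(1/3) − 1 ≈ 0.00040.

0.04%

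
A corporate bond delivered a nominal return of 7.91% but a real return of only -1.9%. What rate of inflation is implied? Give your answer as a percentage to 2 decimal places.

10.00%

From (1+r_nom) = (1+r_real)(1+π), we get 1+π = (1 + 7.91%)/(1 − 1.9%) = 1.0791/0.981 ≈ 1.10000.
So π ≈ 10.0000%.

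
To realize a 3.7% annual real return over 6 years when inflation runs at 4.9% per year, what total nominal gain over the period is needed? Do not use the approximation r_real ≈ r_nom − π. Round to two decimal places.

65.70%

Required annual nominal rate: (1+3.7%)(1+4.9%) − 1 = 8.7813%.
Cumulative over 6 years: (1 + 0.087813)^6 − 1 ≈ 0.65701.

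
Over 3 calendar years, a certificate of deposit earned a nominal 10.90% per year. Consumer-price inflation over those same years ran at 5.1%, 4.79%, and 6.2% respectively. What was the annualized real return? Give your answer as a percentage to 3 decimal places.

5.257%

Cumulative inflation factor: 1.051 × 1.0479 × 1.062 ≈ 1.16963.
Nominal growth factor: 1.36394. Real growth factor = 1.36394 / 1.16963 ≈ 1.16613.
Annualized: 1.16613^(1/3) − 1 ≈ 0.05257.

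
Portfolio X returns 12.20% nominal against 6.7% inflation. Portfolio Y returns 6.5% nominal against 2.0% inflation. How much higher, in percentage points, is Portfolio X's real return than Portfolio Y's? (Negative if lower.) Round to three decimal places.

0.743

Portfolio X real return: 1.1220/1.067 − 1 = 5.1546%.
Portfolio Y real return: 1.065/1.020 − 1 = 4.4118%.
Difference: 5.1546 − 4.4118 = 0.7428 pp.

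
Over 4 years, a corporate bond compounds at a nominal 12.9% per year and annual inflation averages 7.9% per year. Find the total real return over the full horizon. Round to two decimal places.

19.86%

The annual real rate is (1+12.9%)/(1+7.9%) − 1 = 4.6339%.
Compounded over 4 years: (1 + 0.046339)^4 − 1 ≈ 0.19864.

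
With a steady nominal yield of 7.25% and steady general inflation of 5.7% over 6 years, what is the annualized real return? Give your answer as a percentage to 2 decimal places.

With constant rates the annual real return is the same each year: (1+7.25%)/(1+5.7%) − 1 = 0.01466.

1.47%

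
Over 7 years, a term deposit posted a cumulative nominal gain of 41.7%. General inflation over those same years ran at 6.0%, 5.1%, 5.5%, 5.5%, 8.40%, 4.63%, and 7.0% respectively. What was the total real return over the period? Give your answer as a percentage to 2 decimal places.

Cumulative inflation factor: 1.060 × 1.051 × 1.055 × 1.055 × 1.0840 × 1.0463 × 1.070 ≈ 1.50481.
Nominal growth factor: 1.41700. Real growth factor = 1.41700 / 1.50481 ≈ 0.94164.
Total real return ≈ -5.8355%.

-5.84%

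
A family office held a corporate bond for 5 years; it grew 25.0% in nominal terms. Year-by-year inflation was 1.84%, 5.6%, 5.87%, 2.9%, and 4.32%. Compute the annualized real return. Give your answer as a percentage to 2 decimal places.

0.45%

Cumulative inflation factor: 1.0184 × 1.056 × 1.0587 × 1.029 × 1.0432 ≈ 1.22219.
Nominal growth factor: 1.25000. Real growth factor = 1.25000 / 1.22219 ≈ 1.02276.
Annualized: 1.02276^(1/5) − 1 ≈ 0.00451.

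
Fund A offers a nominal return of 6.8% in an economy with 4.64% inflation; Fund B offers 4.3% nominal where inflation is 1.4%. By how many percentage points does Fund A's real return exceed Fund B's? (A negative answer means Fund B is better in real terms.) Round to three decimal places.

Fund A real return: 1.068/1.0464 − 1 = 2.0642%.
Fund B real return: 1.043/1.014 − 1 = 2.8600%.
Difference: 2.0642 − 2.8600 = -0.7958 pp.

-0.796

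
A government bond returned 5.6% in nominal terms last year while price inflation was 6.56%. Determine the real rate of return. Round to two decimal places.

Real return via the Fisher equation: (1 + 5.6%)/(1 + 6.56%) − 1 = 1.056/1.0656 − 1 ≈ -0.00901.

-0.90%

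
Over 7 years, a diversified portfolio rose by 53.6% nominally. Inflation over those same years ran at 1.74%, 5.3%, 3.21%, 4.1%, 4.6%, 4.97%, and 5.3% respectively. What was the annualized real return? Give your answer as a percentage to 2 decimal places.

2.07%

Cumulative inflation factor: 1.0174 × 1.053 × 1.0321 × 1.041 × 1.046 × 1.0497 × 1.053 ≈ 1.33082.
Nominal growth factor: 1.53600. Real growth factor = 1.53600 / 1.33082 ≈ 1.15418.
Annualized: 1.15418^(1/7) − 1 ≈ 0.02070.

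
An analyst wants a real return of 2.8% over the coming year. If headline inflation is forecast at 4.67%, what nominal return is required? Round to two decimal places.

By the Fisher equation, 1 + r_nom = (1 + 2.8%)(1 + 4.67%) = 1.028 × 1.0467 = 1.0760076.
So r_nom = 7.60076%.

7.60%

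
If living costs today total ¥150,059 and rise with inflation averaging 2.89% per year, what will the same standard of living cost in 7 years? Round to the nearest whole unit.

¥183,178

Cumulative price-level factor: (1+2.89%)^7 ≈ 1.2207090675.
The nominal amount required is ¥150,059 scaled up by that factor.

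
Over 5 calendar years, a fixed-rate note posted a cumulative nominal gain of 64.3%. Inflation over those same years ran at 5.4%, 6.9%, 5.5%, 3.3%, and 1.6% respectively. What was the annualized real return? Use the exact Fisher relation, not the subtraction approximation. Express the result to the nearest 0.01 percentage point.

Cumulative inflation factor: 1.054 × 1.069 × 1.055 × 1.033 × 1.016 ≈ 1.24757.
Nominal growth factor: 1.64300. Real growth factor = 1.64300 / 1.24757 ≈ 1.31696.
Annualized: 1.31696^(1/5) − 1 ≈ 0.05661.

5.66%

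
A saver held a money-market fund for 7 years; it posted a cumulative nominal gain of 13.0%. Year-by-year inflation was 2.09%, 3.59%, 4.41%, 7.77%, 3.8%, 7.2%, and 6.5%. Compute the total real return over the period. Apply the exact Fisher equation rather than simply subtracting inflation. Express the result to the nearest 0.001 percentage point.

-19.870%

Cumulative inflation factor: 1.0209 × 1.0359 × 1.0441 × 1.0777 × 1.038 × 1.072 × 1.065 ≈ 1.41021.
Nominal growth factor: 1.13000. Real growth factor = 1.13000 / 1.41021 ≈ 0.80130.
Total real return ≈ -19.8699%.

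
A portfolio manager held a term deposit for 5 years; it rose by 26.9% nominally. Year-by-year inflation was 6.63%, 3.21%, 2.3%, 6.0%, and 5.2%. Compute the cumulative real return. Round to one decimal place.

1.1%

Cumulative inflation factor: 1.0663 × 1.0321 × 1.023 × 1.060 × 1.052 ≈ 1.25545.
Nominal growth factor: 1.26900. Real growth factor = 1.26900 / 1.25545 ≈ 1.01080.
Total real return ≈ 1.0795%.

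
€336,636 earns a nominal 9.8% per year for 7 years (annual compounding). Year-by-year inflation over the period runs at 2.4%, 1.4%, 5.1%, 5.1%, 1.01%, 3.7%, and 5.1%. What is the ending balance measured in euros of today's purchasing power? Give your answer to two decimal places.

Nominal value at maturity: €336,636 × (1 + 9.8%)^7 ≈ €647,704.54.
Price-level factor over 7 years: 1.024 × 1.014 × 1.051 × 1.051 × 1.0101 × 1.037 × 1.051 ≈ 1.2626680378.
The maturity value deflated by that factor is the answer in today's purchasing power.

€512,965.02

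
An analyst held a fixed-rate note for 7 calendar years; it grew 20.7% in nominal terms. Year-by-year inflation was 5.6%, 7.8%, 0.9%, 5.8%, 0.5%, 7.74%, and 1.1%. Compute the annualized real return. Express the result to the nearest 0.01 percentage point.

Cumulative inflation factor: 1.056 × 1.078 × 1.009 × 1.058 × 1.005 × 1.0774 × 1.011 ≈ 1.33031.
Nominal growth factor: 1.20700. Real growth factor = 1.20700 / 1.33031 ≈ 0.90731.
Annualized: 0.90731^(1/7) − 1 ≈ -0.01380.

-1.38%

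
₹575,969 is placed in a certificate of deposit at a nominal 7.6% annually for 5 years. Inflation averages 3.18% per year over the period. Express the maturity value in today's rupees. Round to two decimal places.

₹710,367.11

Nominal value at maturity: ₹575,969 × (1 + 7.6%)^5 ≈ ₹830,731.09.
Price-level factor over 5 years: (1 + 3.18%)^5 ≈ 1.1694391199.
Dividing the nominal maturity value by the price-level factor gives the value in today's money.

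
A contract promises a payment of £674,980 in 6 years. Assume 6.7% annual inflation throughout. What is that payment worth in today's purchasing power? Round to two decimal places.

Price-level factor over 6 years: (1 + 6.7%)^6 ≈ 1.4756607180.
Purchasing power today: £674,980 divided by that factor.

£457,408.67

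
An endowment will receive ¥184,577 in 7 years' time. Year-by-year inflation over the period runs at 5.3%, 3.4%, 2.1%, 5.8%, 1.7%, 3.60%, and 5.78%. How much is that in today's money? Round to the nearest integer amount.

Price-level factor over 7 years: 1.053 × 1.034 × 1.021 × 1.058 × 1.017 × 1.0360 × 1.0578 ≈ 1.3108246230.
Purchasing power today: ¥184,577 divided by that factor.

¥140,810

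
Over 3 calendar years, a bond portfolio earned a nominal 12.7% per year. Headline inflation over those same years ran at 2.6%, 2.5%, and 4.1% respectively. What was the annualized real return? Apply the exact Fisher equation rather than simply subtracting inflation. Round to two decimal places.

9.35%

Cumulative inflation factor: 1.026 × 1.025 × 1.041 ≈ 1.09477.
Nominal growth factor: 1.43144. Real growth factor = 1.43144 / 1.09477 ≈ 1.30752.
Annualized: 1.30752^(1/3) − 1 ≈ 0.09349.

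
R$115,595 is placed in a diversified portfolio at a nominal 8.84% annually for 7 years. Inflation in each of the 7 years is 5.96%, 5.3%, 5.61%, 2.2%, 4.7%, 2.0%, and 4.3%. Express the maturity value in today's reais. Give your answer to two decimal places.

Nominal value at maturity: R$115,595 × (1 + 8.84%)^7 ≈ R$209,150.44.
Price-level factor over 7 years: 1.0596 × 1.053 × 1.0561 × 1.022 × 1.047 × 1.020 × 1.043 ≈ 1.3413972792.
Dividing the nominal maturity value by the price-level factor gives the value in today's money.

R$155,919.83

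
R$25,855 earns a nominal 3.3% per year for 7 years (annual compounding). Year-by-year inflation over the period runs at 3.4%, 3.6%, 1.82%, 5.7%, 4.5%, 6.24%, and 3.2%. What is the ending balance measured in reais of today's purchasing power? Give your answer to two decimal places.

Nominal value at maturity: R$25,855 × (1 + 3.3%)^7 ≈ R$32,452.40.
Price-level factor over 7 years: 1.034 × 1.036 × 1.0182 × 1.057 × 1.045 × 1.0624 × 1.032 ≈ 1.3209075543.
Dividing the nominal maturity value by the price-level factor gives the value in today's money.

R$24,568.26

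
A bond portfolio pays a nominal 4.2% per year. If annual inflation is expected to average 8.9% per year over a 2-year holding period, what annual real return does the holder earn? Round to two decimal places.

With constant rates the annual real return is the same each year: (1+4.2%)/(1+8.9%) − 1 = -0.04316.

-4.32%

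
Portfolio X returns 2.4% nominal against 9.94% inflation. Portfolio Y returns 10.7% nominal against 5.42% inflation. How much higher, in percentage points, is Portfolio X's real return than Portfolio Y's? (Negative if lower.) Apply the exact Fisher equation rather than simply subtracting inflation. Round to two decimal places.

-11.87

Portfolio X real return: 1.024/1.0994 − 1 = -6.858%.
Portfolio Y real return: 1.107/1.0542 − 1 = 5.009%.
Difference: -6.858 − 5.009 = -11.867 pp.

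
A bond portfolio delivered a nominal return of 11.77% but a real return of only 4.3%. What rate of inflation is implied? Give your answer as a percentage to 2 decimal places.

From (1+r_nom) = (1+r_real)(1+π), we get 1+π = (1 + 11.77%)/(1 + 4.3%) = 1.1177/1.043 ≈ 1.07162.
So π ≈ 7.1620%.

7.16%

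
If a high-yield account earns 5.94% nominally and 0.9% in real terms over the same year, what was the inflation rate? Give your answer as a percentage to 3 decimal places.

From (1+r_nom) = (1+r_real)(1+π), we get 1+π = (1 + 5.94%)/(1 + 0.9%) = 1.0594/1.009 ≈ 1.04995.
So π ≈ 4.9950%.

4.995%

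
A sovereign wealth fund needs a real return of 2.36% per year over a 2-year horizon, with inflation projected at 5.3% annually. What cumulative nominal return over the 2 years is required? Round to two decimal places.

Required annual nominal rate: (1+2.36%)(1+5.3%) − 1 = 7.78508%.
Cumulative over 2 years: (1 + 0.0778508)^2 − 1 ≈ 0.16176.

16.18%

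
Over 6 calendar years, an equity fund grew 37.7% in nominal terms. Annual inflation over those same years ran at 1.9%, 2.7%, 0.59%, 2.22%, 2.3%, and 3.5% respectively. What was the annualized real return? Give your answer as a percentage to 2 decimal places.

Cumulative inflation factor: 1.019 × 1.027 × 1.0059 × 1.0222 × 1.023 × 1.035 ≈ 1.13933.
Nominal growth factor: 1.37700. Real growth factor = 1.37700 / 1.13933 ≈ 1.20860.
Annualized: 1.20860^(1/6) − 1 ≈ 0.03208.

3.21%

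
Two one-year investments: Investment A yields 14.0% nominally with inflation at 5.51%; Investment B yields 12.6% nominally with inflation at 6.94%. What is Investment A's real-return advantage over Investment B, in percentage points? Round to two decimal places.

Investment A real return: 1.140/1.0551 − 1 = 8.047%.
Investment B real return: 1.126/1.0694 − 1 = 5.293%.
Difference: 8.047 − 5.293 = 2.754 pp.

2.75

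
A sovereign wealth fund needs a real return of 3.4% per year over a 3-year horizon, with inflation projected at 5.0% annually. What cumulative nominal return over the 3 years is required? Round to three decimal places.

Required annual nominal rate: (1+3.4%)(1+5.0%) − 1 = 8.57%.
Cumulative over 3 years: (1 + 0.0857)^3 − 1 ≈ 0.27976.

27.976%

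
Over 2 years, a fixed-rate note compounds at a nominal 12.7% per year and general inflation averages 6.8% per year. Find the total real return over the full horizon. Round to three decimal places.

The annual real rate is (1+12.7%)/(1+6.8%) − 1 = 5.5243%.
Compounded over 2 years: (1 + 0.055243)^2 − 1 ≈ 0.11354.

11.354%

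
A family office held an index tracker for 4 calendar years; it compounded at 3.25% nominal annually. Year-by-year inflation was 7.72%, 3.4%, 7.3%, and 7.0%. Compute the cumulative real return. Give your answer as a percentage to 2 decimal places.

-11.13%

Cumulative inflation factor: 1.0772 × 1.034 × 1.073 × 1.070 ≈ 1.27879.
Nominal growth factor: 1.13648. Real growth factor = 1.13648 / 1.27879 ≈ 0.88871.
Total real return ≈ -11.1290%.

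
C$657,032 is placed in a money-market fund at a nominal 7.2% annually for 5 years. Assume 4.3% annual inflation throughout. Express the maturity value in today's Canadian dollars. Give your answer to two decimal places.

Nominal value at maturity: C$657,032 × (1 + 7.2%)^5 ≈ C$930,165.97.
Price-level factor over 5 years: (1 + 4.3%)^5 ≈ 1.2343023110.
The maturity value deflated by that factor is the answer in today's purchasing power.

C$753,596.56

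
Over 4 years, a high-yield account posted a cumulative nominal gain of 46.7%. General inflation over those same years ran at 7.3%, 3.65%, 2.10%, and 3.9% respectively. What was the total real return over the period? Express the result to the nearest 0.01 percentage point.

Cumulative inflation factor: 1.073 × 1.0365 × 1.0210 × 1.039 ≈ 1.17981.
Nominal growth factor: 1.46700. Real growth factor = 1.46700 / 1.17981 ≈ 1.24343.
Total real return ≈ 24.3426%.

24.34%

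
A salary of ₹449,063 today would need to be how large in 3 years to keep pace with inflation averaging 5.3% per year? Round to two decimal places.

Cumulative price-level factor: (1+5.3%)^3 = 1.167575877.
The nominal amount required is ₹449,063 scaled up by that factor.

₹524,315.13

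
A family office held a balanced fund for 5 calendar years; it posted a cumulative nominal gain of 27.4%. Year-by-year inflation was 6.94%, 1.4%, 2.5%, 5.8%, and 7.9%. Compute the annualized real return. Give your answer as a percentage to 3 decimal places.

0.081%

Cumulative inflation factor: 1.0694 × 1.014 × 1.025 × 1.058 × 1.079 ≈ 1.26885.
Nominal growth factor: 1.27400. Real growth factor = 1.27400 / 1.26885 ≈ 1.00406.
Annualized: 1.00406^(1/5) − 1 ≈ 0.00081.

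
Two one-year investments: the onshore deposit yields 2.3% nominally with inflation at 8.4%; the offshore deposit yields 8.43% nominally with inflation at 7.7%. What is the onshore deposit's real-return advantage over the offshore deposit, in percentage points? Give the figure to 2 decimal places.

-6.31

The onshore deposit real return: 1.023/1.084 − 1 = -5.627%.
The offshore deposit real return: 1.0843/1.077 − 1 = 0.678%.
Difference: -5.627 − 0.678 = -6.305 pp.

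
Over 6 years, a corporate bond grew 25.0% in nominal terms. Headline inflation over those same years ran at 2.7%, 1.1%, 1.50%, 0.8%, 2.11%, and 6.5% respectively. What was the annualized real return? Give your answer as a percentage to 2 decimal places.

1.32%

Cumulative inflation factor: 1.027 × 1.011 × 1.0150 × 1.008 × 1.0211 × 1.065 ≈ 1.15522.
Nominal growth factor: 1.25000. Real growth factor = 1.25000 / 1.15522 ≈ 1.08204.
Annualized: 1.08204^(1/6) − 1 ≈ 0.01323.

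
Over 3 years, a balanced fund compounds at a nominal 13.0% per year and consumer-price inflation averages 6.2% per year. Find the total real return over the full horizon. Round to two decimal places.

20.47%

The annual real rate is (1+13.0%)/(1+6.2%) − 1 = 6.4030%.
Compounded over 3 years: (1 + 0.064030)^3 − 1 ≈ 0.20465.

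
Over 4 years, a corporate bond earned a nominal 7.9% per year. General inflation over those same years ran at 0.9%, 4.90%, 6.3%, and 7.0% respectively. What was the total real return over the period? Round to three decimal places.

12.591%

Cumulative inflation factor: 1.009 × 1.0490 × 1.063 × 1.070 ≈ 1.20388.
Nominal growth factor: 1.35546. Real growth factor = 1.35546 / 1.20388 ≈ 1.12591.
Total real return ≈ 12.5906%.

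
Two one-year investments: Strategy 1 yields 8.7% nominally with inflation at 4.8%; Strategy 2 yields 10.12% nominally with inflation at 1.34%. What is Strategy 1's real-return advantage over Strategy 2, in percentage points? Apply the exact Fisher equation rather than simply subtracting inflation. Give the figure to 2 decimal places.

-4.94

Strategy 1 real return: 1.087/1.048 − 1 = 3.721%.
Strategy 2 real return: 1.1012/1.0134 − 1 = 8.664%.
Difference: 3.721 − 8.664 = -4.943 pp.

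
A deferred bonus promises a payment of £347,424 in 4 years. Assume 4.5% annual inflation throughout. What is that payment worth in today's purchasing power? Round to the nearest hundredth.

£291,336.34

Price-level factor over 4 years: (1 + 4.5%)^4 ≈ 1.1925186006.
Purchasing power today: £347,424 divided by that factor.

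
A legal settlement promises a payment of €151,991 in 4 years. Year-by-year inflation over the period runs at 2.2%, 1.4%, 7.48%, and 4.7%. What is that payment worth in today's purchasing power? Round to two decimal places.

Price-level factor over 4 years: 1.022 × 1.014 × 1.0748 × 1.047 ≈ 1.1661735588.
Purchasing power today: €151,991 divided by that factor.

€130,333.09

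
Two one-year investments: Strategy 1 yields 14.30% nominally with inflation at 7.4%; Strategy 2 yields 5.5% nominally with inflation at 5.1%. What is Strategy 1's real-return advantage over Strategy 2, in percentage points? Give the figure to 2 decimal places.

Strategy 1 real return: 1.1430/1.074 − 1 = 6.425%.
Strategy 2 real return: 1.055/1.051 − 1 = 0.381%.
Difference: 6.425 − 0.381 = 6.044 pp.

6.04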